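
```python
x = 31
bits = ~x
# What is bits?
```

Answer: -32

Derivation:
Trace (tracking bits):
x = 31  # -> x = 31
bits = ~x  # -> bits = -32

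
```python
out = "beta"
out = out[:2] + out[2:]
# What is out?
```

Answer: 'beta'

Derivation:
Trace (tracking out):
out = 'beta'  # -> out = 'beta'
out = out[:2] + out[2:]  # -> out = 'beta'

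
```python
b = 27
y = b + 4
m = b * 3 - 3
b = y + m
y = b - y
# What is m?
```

Trace (tracking m):
b = 27  # -> b = 27
y = b + 4  # -> y = 31
m = b * 3 - 3  # -> m = 78
b = y + m  # -> b = 109
y = b - y  # -> y = 78

Answer: 78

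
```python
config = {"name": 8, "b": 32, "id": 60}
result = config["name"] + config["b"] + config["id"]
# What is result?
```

Trace (tracking result):
config = {'name': 8, 'b': 32, 'id': 60}  # -> config = {'name': 8, 'b': 32, 'id': 60}
result = config['name'] + config['b'] + config['id']  # -> result = 100

Answer: 100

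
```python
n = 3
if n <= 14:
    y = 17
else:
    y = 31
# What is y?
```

Trace (tracking y):
n = 3  # -> n = 3
if n <= 14:  # condition is True
    y = 17  # -> y = 17

Answer: 17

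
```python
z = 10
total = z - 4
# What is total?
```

Trace (tracking total):
z = 10  # -> z = 10
total = z - 4  # -> total = 6

Answer: 6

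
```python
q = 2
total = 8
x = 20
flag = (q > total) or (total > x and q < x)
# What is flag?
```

Trace (tracking flag):
q = 2  # -> q = 2
total = 8  # -> total = 8
x = 20  # -> x = 20
flag = q > total or (total > x and q < x)  # -> flag = False

Answer: False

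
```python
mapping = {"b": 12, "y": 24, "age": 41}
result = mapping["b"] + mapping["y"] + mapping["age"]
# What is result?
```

Trace (tracking result):
mapping = {'b': 12, 'y': 24, 'age': 41}  # -> mapping = {'b': 12, 'y': 24, 'age': 41}
result = mapping['b'] + mapping['y'] + mapping['age']  # -> result = 77

Answer: 77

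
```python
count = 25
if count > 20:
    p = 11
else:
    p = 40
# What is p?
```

Trace (tracking p):
count = 25  # -> count = 25
if count > 20:  # condition is True
    p = 11  # -> p = 11

Answer: 11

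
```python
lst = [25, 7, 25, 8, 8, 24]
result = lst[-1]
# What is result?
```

Answer: 24

Derivation:
Trace (tracking result):
lst = [25, 7, 25, 8, 8, 24]  # -> lst = [25, 7, 25, 8, 8, 24]
result = lst[-1]  # -> result = 24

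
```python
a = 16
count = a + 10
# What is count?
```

Answer: 26

Derivation:
Trace (tracking count):
a = 16  # -> a = 16
count = a + 10  # -> count = 26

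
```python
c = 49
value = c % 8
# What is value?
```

Answer: 1

Derivation:
Trace (tracking value):
c = 49  # -> c = 49
value = c % 8  # -> value = 1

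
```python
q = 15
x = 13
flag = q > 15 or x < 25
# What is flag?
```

Answer: True

Derivation:
Trace (tracking flag):
q = 15  # -> q = 15
x = 13  # -> x = 13
flag = q > 15 or x < 25  # -> flag = True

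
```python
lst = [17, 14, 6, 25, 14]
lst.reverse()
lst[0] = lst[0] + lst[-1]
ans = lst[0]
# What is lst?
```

Trace (tracking lst):
lst = [17, 14, 6, 25, 14]  # -> lst = [17, 14, 6, 25, 14]
lst.reverse()  # -> lst = [14, 25, 6, 14, 17]
lst[0] = lst[0] + lst[-1]  # -> lst = [31, 25, 6, 14, 17]
ans = lst[0]  # -> ans = 31

Answer: [31, 25, 6, 14, 17]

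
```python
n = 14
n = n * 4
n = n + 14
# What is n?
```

Answer: 70

Derivation:
Trace (tracking n):
n = 14  # -> n = 14
n = n * 4  # -> n = 56
n = n + 14  # -> n = 70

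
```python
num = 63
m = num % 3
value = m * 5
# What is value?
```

Answer: 0

Derivation:
Trace (tracking value):
num = 63  # -> num = 63
m = num % 3  # -> m = 0
value = m * 5  # -> value = 0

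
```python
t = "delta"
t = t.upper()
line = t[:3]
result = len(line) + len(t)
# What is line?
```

Trace (tracking line):
t = 'delta'  # -> t = 'delta'
t = t.upper()  # -> t = 'DELTA'
line = t[:3]  # -> line = 'DEL'
result = len(line) + len(t)  # -> result = 8

Answer: 'DEL'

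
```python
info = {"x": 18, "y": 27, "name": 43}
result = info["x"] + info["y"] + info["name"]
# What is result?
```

Trace (tracking result):
info = {'x': 18, 'y': 27, 'name': 43}  # -> info = {'x': 18, 'y': 27, 'name': 43}
result = info['x'] + info['y'] + info['name']  # -> result = 88

Answer: 88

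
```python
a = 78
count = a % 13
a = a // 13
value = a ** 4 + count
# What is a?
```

Trace (tracking a):
a = 78  # -> a = 78
count = a % 13  # -> count = 0
a = a // 13  # -> a = 6
value = a ** 4 + count  # -> value = 1296

Answer: 6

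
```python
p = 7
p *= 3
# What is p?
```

Trace (tracking p):
p = 7  # -> p = 7
p *= 3  # -> p = 21

Answer: 21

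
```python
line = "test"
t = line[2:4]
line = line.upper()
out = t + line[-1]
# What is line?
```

Answer: 'TEST'

Derivation:
Trace (tracking line):
line = 'test'  # -> line = 'test'
t = line[2:4]  # -> t = 'st'
line = line.upper()  # -> line = 'TEST'
out = t + line[-1]  # -> out = 'stT'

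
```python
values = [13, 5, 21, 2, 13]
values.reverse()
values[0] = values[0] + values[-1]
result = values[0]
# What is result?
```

Trace (tracking result):
values = [13, 5, 21, 2, 13]  # -> values = [13, 5, 21, 2, 13]
values.reverse()  # -> values = [13, 2, 21, 5, 13]
values[0] = values[0] + values[-1]  # -> values = [26, 2, 21, 5, 13]
result = values[0]  # -> result = 26

Answer: 26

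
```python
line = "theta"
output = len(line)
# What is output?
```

Answer: 5

Derivation:
Trace (tracking output):
line = 'theta'  # -> line = 'theta'
output = len(line)  # -> output = 5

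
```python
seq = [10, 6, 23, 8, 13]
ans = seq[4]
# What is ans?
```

Trace (tracking ans):
seq = [10, 6, 23, 8, 13]  # -> seq = [10, 6, 23, 8, 13]
ans = seq[4]  # -> ans = 13

Answer: 13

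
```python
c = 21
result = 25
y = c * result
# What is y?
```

Trace (tracking y):
c = 21  # -> c = 21
result = 25  # -> result = 25
y = c * result  # -> y = 525

Answer: 525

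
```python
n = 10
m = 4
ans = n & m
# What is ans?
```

Answer: 0

Derivation:
Trace (tracking ans):
n = 10  # -> n = 10
m = 4  # -> m = 4
ans = n & m  # -> ans = 0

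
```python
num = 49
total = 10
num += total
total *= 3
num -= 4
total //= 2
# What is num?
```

Answer: 55

Derivation:
Trace (tracking num):
num = 49  # -> num = 49
total = 10  # -> total = 10
num += total  # -> num = 59
total *= 3  # -> total = 30
num -= 4  # -> num = 55
total //= 2  # -> total = 15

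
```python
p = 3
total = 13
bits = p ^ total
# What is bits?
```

Trace (tracking bits):
p = 3  # -> p = 3
total = 13  # -> total = 13
bits = p ^ total  # -> bits = 14

Answer: 14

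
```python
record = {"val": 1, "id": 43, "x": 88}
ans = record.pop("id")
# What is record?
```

Answer: {'val': 1, 'x': 88}

Derivation:
Trace (tracking record):
record = {'val': 1, 'id': 43, 'x': 88}  # -> record = {'val': 1, 'id': 43, 'x': 88}
ans = record.pop('id')  # -> ans = 43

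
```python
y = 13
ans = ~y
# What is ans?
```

Answer: -14

Derivation:
Trace (tracking ans):
y = 13  # -> y = 13
ans = ~y  # -> ans = -14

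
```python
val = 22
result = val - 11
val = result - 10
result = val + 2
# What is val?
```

Answer: 1

Derivation:
Trace (tracking val):
val = 22  # -> val = 22
result = val - 11  # -> result = 11
val = result - 10  # -> val = 1
result = val + 2  # -> result = 3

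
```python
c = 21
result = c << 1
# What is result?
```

Trace (tracking result):
c = 21  # -> c = 21
result = c << 1  # -> result = 42

Answer: 42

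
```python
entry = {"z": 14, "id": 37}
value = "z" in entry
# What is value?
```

Trace (tracking value):
entry = {'z': 14, 'id': 37}  # -> entry = {'z': 14, 'id': 37}
value = 'z' in entry  # -> value = True

Answer: True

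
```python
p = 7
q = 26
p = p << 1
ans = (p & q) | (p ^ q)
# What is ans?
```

Answer: 30

Derivation:
Trace (tracking ans):
p = 7  # -> p = 7
q = 26  # -> q = 26
p = p << 1  # -> p = 14
ans = p & q | p ^ q  # -> ans = 30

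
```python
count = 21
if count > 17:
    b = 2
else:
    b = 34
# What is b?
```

Trace (tracking b):
count = 21  # -> count = 21
if count > 17:  # condition is True
    b = 2  # -> b = 2

Answer: 2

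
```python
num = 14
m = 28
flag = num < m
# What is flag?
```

Trace (tracking flag):
num = 14  # -> num = 14
m = 28  # -> m = 28
flag = num < m  # -> flag = True

Answer: True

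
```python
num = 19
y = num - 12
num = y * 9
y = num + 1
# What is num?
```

Trace (tracking num):
num = 19  # -> num = 19
y = num - 12  # -> y = 7
num = y * 9  # -> num = 63
y = num + 1  # -> y = 64

Answer: 63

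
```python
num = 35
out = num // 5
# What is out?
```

Answer: 7

Derivation:
Trace (tracking out):
num = 35  # -> num = 35
out = num // 5  # -> out = 7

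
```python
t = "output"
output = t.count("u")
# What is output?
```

Trace (tracking output):
t = 'output'  # -> t = 'output'
output = t.count('u')  # -> output = 2

Answer: 2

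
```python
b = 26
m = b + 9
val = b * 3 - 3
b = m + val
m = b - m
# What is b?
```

Trace (tracking b):
b = 26  # -> b = 26
m = b + 9  # -> m = 35
val = b * 3 - 3  # -> val = 75
b = m + val  # -> b = 110
m = b - m  # -> m = 75

Answer: 110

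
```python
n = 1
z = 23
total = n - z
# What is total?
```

Answer: -22

Derivation:
Trace (tracking total):
n = 1  # -> n = 1
z = 23  # -> z = 23
total = n - z  # -> total = -22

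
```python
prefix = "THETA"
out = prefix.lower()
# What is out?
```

Trace (tracking out):
prefix = 'THETA'  # -> prefix = 'THETA'
out = prefix.lower()  # -> out = 'theta'

Answer: 'theta'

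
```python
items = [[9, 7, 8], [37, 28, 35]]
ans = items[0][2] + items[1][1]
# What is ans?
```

Answer: 36

Derivation:
Trace (tracking ans):
items = [[9, 7, 8], [37, 28, 35]]  # -> items = [[9, 7, 8], [37, 28, 35]]
ans = items[0][2] + items[1][1]  # -> ans = 36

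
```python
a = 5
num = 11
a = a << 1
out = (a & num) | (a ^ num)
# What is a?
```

Answer: 10

Derivation:
Trace (tracking a):
a = 5  # -> a = 5
num = 11  # -> num = 11
a = a << 1  # -> a = 10
out = a & num | a ^ num  # -> out = 11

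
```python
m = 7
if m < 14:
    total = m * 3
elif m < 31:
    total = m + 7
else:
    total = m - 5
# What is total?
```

Answer: 21

Derivation:
Trace (tracking total):
m = 7  # -> m = 7
if m < 14:  # condition is True
    total = m * 3  # -> total = 21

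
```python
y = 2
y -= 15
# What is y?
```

Trace (tracking y):
y = 2  # -> y = 2
y -= 15  # -> y = -13

Answer: -13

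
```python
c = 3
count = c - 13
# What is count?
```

Trace (tracking count):
c = 3  # -> c = 3
count = c - 13  # -> count = -10

Answer: -10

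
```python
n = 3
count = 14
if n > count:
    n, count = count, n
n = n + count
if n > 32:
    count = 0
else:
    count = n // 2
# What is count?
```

Trace (tracking count):
n = 3  # -> n = 3
count = 14  # -> count = 14
if n > count:  # condition is False
n = n + count  # -> n = 17
if n > 32:  # condition is False
else:
    count = n // 2  # -> count = 8

Answer: 8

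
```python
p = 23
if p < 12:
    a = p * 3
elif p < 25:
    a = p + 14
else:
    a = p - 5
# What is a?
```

Answer: 37

Derivation:
Trace (tracking a):
p = 23  # -> p = 23
if p < 12:  # condition is False
elif p < 25:  # condition is True
    a = p + 14  # -> a = 37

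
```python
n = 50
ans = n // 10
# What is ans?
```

Trace (tracking ans):
n = 50  # -> n = 50
ans = n // 10  # -> ans = 5

Answer: 5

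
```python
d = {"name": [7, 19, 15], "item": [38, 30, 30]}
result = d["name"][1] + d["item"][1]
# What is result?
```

Trace (tracking result):
d = {'name': [7, 19, 15], 'item': [38, 30, 30]}  # -> d = {'name': [7, 19, 15], 'item': [38, 30, 30]}
result = d['name'][1] + d['item'][1]  # -> result = 49

Answer: 49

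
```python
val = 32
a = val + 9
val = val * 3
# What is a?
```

Answer: 41

Derivation:
Trace (tracking a):
val = 32  # -> val = 32
a = val + 9  # -> a = 41
val = val * 3  # -> val = 96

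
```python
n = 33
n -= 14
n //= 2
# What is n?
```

Trace (tracking n):
n = 33  # -> n = 33
n -= 14  # -> n = 19
n //= 2  # -> n = 9

Answer: 9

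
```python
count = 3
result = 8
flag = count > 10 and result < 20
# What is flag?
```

Trace (tracking flag):
count = 3  # -> count = 3
result = 8  # -> result = 8
flag = count > 10 and result < 20  # -> flag = False

Answer: False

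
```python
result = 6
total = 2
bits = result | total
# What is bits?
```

Trace (tracking bits):
result = 6  # -> result = 6
total = 2  # -> total = 2
bits = result | total  # -> bits = 6

Answer: 6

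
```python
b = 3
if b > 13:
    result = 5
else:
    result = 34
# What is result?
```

Trace (tracking result):
b = 3  # -> b = 3
if b > 13:  # condition is False
else:
    result = 34  # -> result = 34

Answer: 34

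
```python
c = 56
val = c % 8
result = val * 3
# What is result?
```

Trace (tracking result):
c = 56  # -> c = 56
val = c % 8  # -> val = 0
result = val * 3  # -> result = 0

Answer: 0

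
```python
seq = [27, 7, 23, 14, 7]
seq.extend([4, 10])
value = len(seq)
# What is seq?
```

Trace (tracking seq):
seq = [27, 7, 23, 14, 7]  # -> seq = [27, 7, 23, 14, 7]
seq.extend([4, 10])  # -> seq = [27, 7, 23, 14, 7, 4, 10]
value = len(seq)  # -> value = 7

Answer: [27, 7, 23, 14, 7, 4, 10]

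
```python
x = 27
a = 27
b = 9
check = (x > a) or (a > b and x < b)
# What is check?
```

Answer: False

Derivation:
Trace (tracking check):
x = 27  # -> x = 27
a = 27  # -> a = 27
b = 9  # -> b = 9
check = x > a or (a > b and x < b)  # -> check = False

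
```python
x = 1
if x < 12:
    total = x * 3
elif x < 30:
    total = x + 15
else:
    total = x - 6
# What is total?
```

Answer: 3

Derivation:
Trace (tracking total):
x = 1  # -> x = 1
if x < 12:  # condition is True
    total = x * 3  # -> total = 3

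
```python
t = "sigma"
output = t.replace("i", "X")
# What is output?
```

Trace (tracking output):
t = 'sigma'  # -> t = 'sigma'
output = t.replace('i', 'X')  # -> output = 'sXgma'

Answer: 'sXgma'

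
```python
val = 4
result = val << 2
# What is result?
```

Answer: 16

Derivation:
Trace (tracking result):
val = 4  # -> val = 4
result = val << 2  # -> result = 16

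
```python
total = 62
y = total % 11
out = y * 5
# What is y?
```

Trace (tracking y):
total = 62  # -> total = 62
y = total % 11  # -> y = 7
out = y * 5  # -> out = 35

Answer: 7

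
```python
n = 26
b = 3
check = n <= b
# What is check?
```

Trace (tracking check):
n = 26  # -> n = 26
b = 3  # -> b = 3
check = n <= b  # -> check = False

Answer: False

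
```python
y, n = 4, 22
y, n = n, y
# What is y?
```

Answer: 22

Derivation:
Trace (tracking y):
y, n = (4, 22)  # -> y = 4, n = 22
y, n = (n, y)  # -> y = 22, n = 4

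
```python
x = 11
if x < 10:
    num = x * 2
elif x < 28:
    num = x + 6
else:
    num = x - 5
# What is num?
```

Trace (tracking num):
x = 11  # -> x = 11
if x < 10:  # condition is False
elif x < 28:  # condition is True
    num = x + 6  # -> num = 17

Answer: 17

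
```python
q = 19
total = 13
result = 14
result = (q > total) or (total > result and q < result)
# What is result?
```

Answer: True

Derivation:
Trace (tracking result):
q = 19  # -> q = 19
total = 13  # -> total = 13
result = 14  # -> result = 14
result = q > total or (total > result and q < result)  # -> result = True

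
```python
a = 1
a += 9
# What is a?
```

Trace (tracking a):
a = 1  # -> a = 1
a += 9  # -> a = 10

Answer: 10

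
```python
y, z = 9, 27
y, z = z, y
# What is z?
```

Trace (tracking z):
y, z = (9, 27)  # -> y = 9, z = 27
y, z = (z, y)  # -> y = 27, z = 9

Answer: 9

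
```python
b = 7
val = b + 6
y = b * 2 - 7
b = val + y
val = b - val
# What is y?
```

Answer: 7

Derivation:
Trace (tracking y):
b = 7  # -> b = 7
val = b + 6  # -> val = 13
y = b * 2 - 7  # -> y = 7
b = val + y  # -> b = 20
val = b - val  # -> val = 7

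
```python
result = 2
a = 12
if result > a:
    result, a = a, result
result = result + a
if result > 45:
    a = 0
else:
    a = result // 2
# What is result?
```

Trace (tracking result):
result = 2  # -> result = 2
a = 12  # -> a = 12
if result > a:  # condition is False
result = result + a  # -> result = 14
if result > 45:  # condition is False
else:
    a = result // 2  # -> a = 7

Answer: 14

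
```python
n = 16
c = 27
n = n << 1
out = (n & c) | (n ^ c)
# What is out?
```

Answer: 59

Derivation:
Trace (tracking out):
n = 16  # -> n = 16
c = 27  # -> c = 27
n = n << 1  # -> n = 32
out = n & c | n ^ c  # -> out = 59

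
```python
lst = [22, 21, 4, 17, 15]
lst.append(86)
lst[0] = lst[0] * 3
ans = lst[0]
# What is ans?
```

Trace (tracking ans):
lst = [22, 21, 4, 17, 15]  # -> lst = [22, 21, 4, 17, 15]
lst.append(86)  # -> lst = [22, 21, 4, 17, 15, 86]
lst[0] = lst[0] * 3  # -> lst = [66, 21, 4, 17, 15, 86]
ans = lst[0]  # -> ans = 66

Answer: 66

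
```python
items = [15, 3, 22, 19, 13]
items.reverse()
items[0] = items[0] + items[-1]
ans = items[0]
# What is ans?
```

Trace (tracking ans):
items = [15, 3, 22, 19, 13]  # -> items = [15, 3, 22, 19, 13]
items.reverse()  # -> items = [13, 19, 22, 3, 15]
items[0] = items[0] + items[-1]  # -> items = [28, 19, 22, 3, 15]
ans = items[0]  # -> ans = 28

Answer: 28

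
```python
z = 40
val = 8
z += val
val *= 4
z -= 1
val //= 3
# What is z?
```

Answer: 47

Derivation:
Trace (tracking z):
z = 40  # -> z = 40
val = 8  # -> val = 8
z += val  # -> z = 48
val *= 4  # -> val = 32
z -= 1  # -> z = 47
val //= 3  # -> val = 10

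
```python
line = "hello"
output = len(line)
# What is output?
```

Answer: 5

Derivation:
Trace (tracking output):
line = 'hello'  # -> line = 'hello'
output = len(line)  # -> output = 5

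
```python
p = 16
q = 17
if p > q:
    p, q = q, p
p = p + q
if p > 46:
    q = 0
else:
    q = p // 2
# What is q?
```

Answer: 16

Derivation:
Trace (tracking q):
p = 16  # -> p = 16
q = 17  # -> q = 17
if p > q:  # condition is False
p = p + q  # -> p = 33
if p > 46:  # condition is False
else:
    q = p // 2  # -> q = 16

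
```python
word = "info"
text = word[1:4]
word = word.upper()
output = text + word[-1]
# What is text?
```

Answer: 'nfo'

Derivation:
Trace (tracking text):
word = 'info'  # -> word = 'info'
text = word[1:4]  # -> text = 'nfo'
word = word.upper()  # -> word = 'INFO'
output = text + word[-1]  # -> output = 'nfoO'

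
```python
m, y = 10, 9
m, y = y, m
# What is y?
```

Answer: 10

Derivation:
Trace (tracking y):
m, y = (10, 9)  # -> m = 10, y = 9
m, y = (y, m)  # -> m = 9, y = 10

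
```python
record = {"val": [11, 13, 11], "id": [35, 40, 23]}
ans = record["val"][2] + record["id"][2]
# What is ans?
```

Answer: 34

Derivation:
Trace (tracking ans):
record = {'val': [11, 13, 11], 'id': [35, 40, 23]}  # -> record = {'val': [11, 13, 11], 'id': [35, 40, 23]}
ans = record['val'][2] + record['id'][2]  # -> ans = 34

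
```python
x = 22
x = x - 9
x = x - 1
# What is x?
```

Trace (tracking x):
x = 22  # -> x = 22
x = x - 9  # -> x = 13
x = x - 1  # -> x = 12

Answer: 12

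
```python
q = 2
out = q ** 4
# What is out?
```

Answer: 16

Derivation:
Trace (tracking out):
q = 2  # -> q = 2
out = q ** 4  # -> out = 16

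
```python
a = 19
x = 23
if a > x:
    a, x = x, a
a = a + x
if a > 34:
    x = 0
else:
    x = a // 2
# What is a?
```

Trace (tracking a):
a = 19  # -> a = 19
x = 23  # -> x = 23
if a > x:  # condition is False
a = a + x  # -> a = 42
if a > 34:  # condition is True
    x = 0  # -> x = 0

Answer: 42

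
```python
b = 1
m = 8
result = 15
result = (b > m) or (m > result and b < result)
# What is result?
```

Trace (tracking result):
b = 1  # -> b = 1
m = 8  # -> m = 8
result = 15  # -> result = 15
result = b > m or (m > result and b < result)  # -> result = False

Answer: False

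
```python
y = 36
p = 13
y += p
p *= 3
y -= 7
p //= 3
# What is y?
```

Trace (tracking y):
y = 36  # -> y = 36
p = 13  # -> p = 13
y += p  # -> y = 49
p *= 3  # -> p = 39
y -= 7  # -> y = 42
p //= 3  # -> p = 13

Answer: 42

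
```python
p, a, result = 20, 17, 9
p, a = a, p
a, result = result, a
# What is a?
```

Answer: 9

Derivation:
Trace (tracking a):
p, a, result = (20, 17, 9)  # -> p = 20, a = 17, result = 9
p, a = (a, p)  # -> p = 17, a = 20
a, result = (result, a)  # -> a = 9, result = 20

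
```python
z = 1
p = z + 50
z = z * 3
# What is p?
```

Answer: 51

Derivation:
Trace (tracking p):
z = 1  # -> z = 1
p = z + 50  # -> p = 51
z = z * 3  # -> z = 3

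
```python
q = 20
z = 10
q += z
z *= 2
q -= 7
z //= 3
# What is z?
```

Answer: 6

Derivation:
Trace (tracking z):
q = 20  # -> q = 20
z = 10  # -> z = 10
q += z  # -> q = 30
z *= 2  # -> z = 20
q -= 7  # -> q = 23
z //= 3  # -> z = 6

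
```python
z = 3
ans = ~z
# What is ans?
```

Trace (tracking ans):
z = 3  # -> z = 3
ans = ~z  # -> ans = -4

Answer: -4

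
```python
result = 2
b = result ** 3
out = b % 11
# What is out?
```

Answer: 8

Derivation:
Trace (tracking out):
result = 2  # -> result = 2
b = result ** 3  # -> b = 8
out = b % 11  # -> out = 8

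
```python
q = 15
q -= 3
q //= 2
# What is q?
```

Answer: 6

Derivation:
Trace (tracking q):
q = 15  # -> q = 15
q -= 3  # -> q = 12
q //= 2  # -> q = 6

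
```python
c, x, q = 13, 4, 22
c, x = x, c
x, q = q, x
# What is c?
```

Answer: 4

Derivation:
Trace (tracking c):
c, x, q = (13, 4, 22)  # -> c = 13, x = 4, q = 22
c, x = (x, c)  # -> c = 4, x = 13
x, q = (q, x)  # -> x = 22, q = 13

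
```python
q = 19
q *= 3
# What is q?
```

Trace (tracking q):
q = 19  # -> q = 19
q *= 3  # -> q = 57

Answer: 57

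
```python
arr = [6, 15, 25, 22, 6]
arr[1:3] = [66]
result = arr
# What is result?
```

Answer: [6, 66, 22, 6]

Derivation:
Trace (tracking result):
arr = [6, 15, 25, 22, 6]  # -> arr = [6, 15, 25, 22, 6]
arr[1:3] = [66]  # -> arr = [6, 66, 22, 6]
result = arr  # -> result = [6, 66, 22, 6]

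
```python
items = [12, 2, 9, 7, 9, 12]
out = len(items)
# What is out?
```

Answer: 6

Derivation:
Trace (tracking out):
items = [12, 2, 9, 7, 9, 12]  # -> items = [12, 2, 9, 7, 9, 12]
out = len(items)  # -> out = 6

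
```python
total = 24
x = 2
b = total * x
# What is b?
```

Trace (tracking b):
total = 24  # -> total = 24
x = 2  # -> x = 2
b = total * x  # -> b = 48

Answer: 48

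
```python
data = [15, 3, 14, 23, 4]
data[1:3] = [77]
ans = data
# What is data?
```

Trace (tracking data):
data = [15, 3, 14, 23, 4]  # -> data = [15, 3, 14, 23, 4]
data[1:3] = [77]  # -> data = [15, 77, 23, 4]
ans = data  # -> ans = [15, 77, 23, 4]

Answer: [15, 77, 23, 4]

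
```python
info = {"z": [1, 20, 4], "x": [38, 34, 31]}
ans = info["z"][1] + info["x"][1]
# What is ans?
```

Trace (tracking ans):
info = {'z': [1, 20, 4], 'x': [38, 34, 31]}  # -> info = {'z': [1, 20, 4], 'x': [38, 34, 31]}
ans = info['z'][1] + info['x'][1]  # -> ans = 54

Answer: 54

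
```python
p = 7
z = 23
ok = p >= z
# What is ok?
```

Answer: False

Derivation:
Trace (tracking ok):
p = 7  # -> p = 7
z = 23  # -> z = 23
ok = p >= z  # -> ok = False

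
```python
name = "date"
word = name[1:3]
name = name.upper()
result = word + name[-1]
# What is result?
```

Answer: 'atE'

Derivation:
Trace (tracking result):
name = 'date'  # -> name = 'date'
word = name[1:3]  # -> word = 'at'
name = name.upper()  # -> name = 'DATE'
result = word + name[-1]  # -> result = 'atE'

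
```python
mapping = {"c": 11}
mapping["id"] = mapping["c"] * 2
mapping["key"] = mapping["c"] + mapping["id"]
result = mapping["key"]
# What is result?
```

Trace (tracking result):
mapping = {'c': 11}  # -> mapping = {'c': 11}
mapping['id'] = mapping['c'] * 2  # -> mapping = {'c': 11, 'id': 22}
mapping['key'] = mapping['c'] + mapping['id']  # -> mapping = {'c': 11, 'id': 22, 'key': 33}
result = mapping['key']  # -> result = 33

Answer: 33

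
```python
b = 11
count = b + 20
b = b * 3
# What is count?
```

Trace (tracking count):
b = 11  # -> b = 11
count = b + 20  # -> count = 31
b = b * 3  # -> b = 33

Answer: 31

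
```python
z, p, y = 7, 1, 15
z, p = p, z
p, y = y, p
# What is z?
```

Answer: 1

Derivation:
Trace (tracking z):
z, p, y = (7, 1, 15)  # -> z = 7, p = 1, y = 15
z, p = (p, z)  # -> z = 1, p = 7
p, y = (y, p)  # -> p = 15, y = 7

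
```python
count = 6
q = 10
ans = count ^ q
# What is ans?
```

Answer: 12

Derivation:
Trace (tracking ans):
count = 6  # -> count = 6
q = 10  # -> q = 10
ans = count ^ q  # -> ans = 12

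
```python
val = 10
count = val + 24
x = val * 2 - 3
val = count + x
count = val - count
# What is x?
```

Answer: 17

Derivation:
Trace (tracking x):
val = 10  # -> val = 10
count = val + 24  # -> count = 34
x = val * 2 - 3  # -> x = 17
val = count + x  # -> val = 51
count = val - count  # -> count = 17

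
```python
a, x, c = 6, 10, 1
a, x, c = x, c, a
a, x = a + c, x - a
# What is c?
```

Trace (tracking c):
a, x, c = (6, 10, 1)  # -> a = 6, x = 10, c = 1
a, x, c = (x, c, a)  # -> a = 10, x = 1, c = 6
a, x = (a + c, x - a)  # -> a = 16, x = -9

Answer: 6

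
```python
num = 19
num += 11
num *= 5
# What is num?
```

Trace (tracking num):
num = 19  # -> num = 19
num += 11  # -> num = 30
num *= 5  # -> num = 150

Answer: 150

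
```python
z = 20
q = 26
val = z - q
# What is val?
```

Answer: -6

Derivation:
Trace (tracking val):
z = 20  # -> z = 20
q = 26  # -> q = 26
val = z - q  # -> val = -6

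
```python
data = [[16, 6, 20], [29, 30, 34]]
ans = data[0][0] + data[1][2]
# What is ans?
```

Answer: 50

Derivation:
Trace (tracking ans):
data = [[16, 6, 20], [29, 30, 34]]  # -> data = [[16, 6, 20], [29, 30, 34]]
ans = data[0][0] + data[1][2]  # -> ans = 50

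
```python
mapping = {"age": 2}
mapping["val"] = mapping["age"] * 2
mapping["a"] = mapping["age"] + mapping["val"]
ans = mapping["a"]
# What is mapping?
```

Trace (tracking mapping):
mapping = {'age': 2}  # -> mapping = {'age': 2}
mapping['val'] = mapping['age'] * 2  # -> mapping = {'age': 2, 'val': 4}
mapping['a'] = mapping['age'] + mapping['val']  # -> mapping = {'age': 2, 'val': 4, 'a': 6}
ans = mapping['a']  # -> ans = 6

Answer: {'age': 2, 'val': 4, 'a': 6}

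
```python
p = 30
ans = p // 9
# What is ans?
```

Answer: 3

Derivation:
Trace (tracking ans):
p = 30  # -> p = 30
ans = p // 9  # -> ans = 3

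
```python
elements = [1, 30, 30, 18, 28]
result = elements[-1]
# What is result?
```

Trace (tracking result):
elements = [1, 30, 30, 18, 28]  # -> elements = [1, 30, 30, 18, 28]
result = elements[-1]  # -> result = 28

Answer: 28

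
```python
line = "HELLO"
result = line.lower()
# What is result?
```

Answer: 'hello'

Derivation:
Trace (tracking result):
line = 'HELLO'  # -> line = 'HELLO'
result = line.lower()  # -> result = 'hello'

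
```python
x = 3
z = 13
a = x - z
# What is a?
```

Answer: -10

Derivation:
Trace (tracking a):
x = 3  # -> x = 3
z = 13  # -> z = 13
a = x - z  # -> a = -10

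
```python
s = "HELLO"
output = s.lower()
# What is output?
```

Answer: 'hello'

Derivation:
Trace (tracking output):
s = 'HELLO'  # -> s = 'HELLO'
output = s.lower()  # -> output = 'hello'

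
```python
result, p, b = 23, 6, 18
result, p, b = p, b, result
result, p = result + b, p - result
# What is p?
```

Answer: 12

Derivation:
Trace (tracking p):
result, p, b = (23, 6, 18)  # -> result = 23, p = 6, b = 18
result, p, b = (p, b, result)  # -> result = 6, p = 18, b = 23
result, p = (result + b, p - result)  # -> result = 29, p = 12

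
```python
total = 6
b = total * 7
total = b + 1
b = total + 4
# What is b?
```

Answer: 47

Derivation:
Trace (tracking b):
total = 6  # -> total = 6
b = total * 7  # -> b = 42
total = b + 1  # -> total = 43
b = total + 4  # -> b = 47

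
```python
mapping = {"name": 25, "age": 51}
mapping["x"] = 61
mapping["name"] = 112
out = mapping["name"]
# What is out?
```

Trace (tracking out):
mapping = {'name': 25, 'age': 51}  # -> mapping = {'name': 25, 'age': 51}
mapping['x'] = 61  # -> mapping = {'name': 25, 'age': 51, 'x': 61}
mapping['name'] = 112  # -> mapping = {'name': 112, 'age': 51, 'x': 61}
out = mapping['name']  # -> out = 112

Answer: 112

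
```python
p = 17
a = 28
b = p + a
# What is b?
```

Trace (tracking b):
p = 17  # -> p = 17
a = 28  # -> a = 28
b = p + a  # -> b = 45

Answer: 45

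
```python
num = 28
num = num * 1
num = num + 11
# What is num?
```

Trace (tracking num):
num = 28  # -> num = 28
num = num * 1  # -> num = 28
num = num + 11  # -> num = 39

Answer: 39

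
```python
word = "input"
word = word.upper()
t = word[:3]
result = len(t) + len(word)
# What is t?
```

Answer: 'INP'

Derivation:
Trace (tracking t):
word = 'input'  # -> word = 'input'
word = word.upper()  # -> word = 'INPUT'
t = word[:3]  # -> t = 'INP'
result = len(t) + len(word)  # -> result = 8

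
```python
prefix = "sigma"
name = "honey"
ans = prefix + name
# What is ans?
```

Trace (tracking ans):
prefix = 'sigma'  # -> prefix = 'sigma'
name = 'honey'  # -> name = 'honey'
ans = prefix + name  # -> ans = 'sigmahoney'

Answer: 'sigmahoney'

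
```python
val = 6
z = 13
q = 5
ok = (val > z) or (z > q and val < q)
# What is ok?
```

Answer: False

Derivation:
Trace (tracking ok):
val = 6  # -> val = 6
z = 13  # -> z = 13
q = 5  # -> q = 5
ok = val > z or (z > q and val < q)  # -> ok = False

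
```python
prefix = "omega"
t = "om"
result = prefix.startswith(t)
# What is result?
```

Answer: True

Derivation:
Trace (tracking result):
prefix = 'omega'  # -> prefix = 'omega'
t = 'om'  # -> t = 'om'
result = prefix.startswith(t)  # -> result = True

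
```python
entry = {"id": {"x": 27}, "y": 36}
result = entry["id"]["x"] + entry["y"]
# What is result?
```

Trace (tracking result):
entry = {'id': {'x': 27}, 'y': 36}  # -> entry = {'id': {'x': 27}, 'y': 36}
result = entry['id']['x'] + entry['y']  # -> result = 63

Answer: 63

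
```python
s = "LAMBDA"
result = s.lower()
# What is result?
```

Trace (tracking result):
s = 'LAMBDA'  # -> s = 'LAMBDA'
result = s.lower()  # -> result = 'lambda'

Answer: 'lambda'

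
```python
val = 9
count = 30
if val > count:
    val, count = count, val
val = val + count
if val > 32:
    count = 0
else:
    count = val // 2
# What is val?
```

Answer: 39

Derivation:
Trace (tracking val):
val = 9  # -> val = 9
count = 30  # -> count = 30
if val > count:  # condition is False
val = val + count  # -> val = 39
if val > 32:  # condition is True
    count = 0  # -> count = 0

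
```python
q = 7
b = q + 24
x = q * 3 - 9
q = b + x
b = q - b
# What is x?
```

Answer: 12

Derivation:
Trace (tracking x):
q = 7  # -> q = 7
b = q + 24  # -> b = 31
x = q * 3 - 9  # -> x = 12
q = b + x  # -> q = 43
b = q - b  # -> b = 12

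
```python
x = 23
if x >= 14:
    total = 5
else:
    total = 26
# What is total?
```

Answer: 5

Derivation:
Trace (tracking total):
x = 23  # -> x = 23
if x >= 14:  # condition is True
    total = 5  # -> total = 5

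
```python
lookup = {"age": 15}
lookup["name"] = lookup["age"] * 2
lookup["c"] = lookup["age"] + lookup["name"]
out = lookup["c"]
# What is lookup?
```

Trace (tracking lookup):
lookup = {'age': 15}  # -> lookup = {'age': 15}
lookup['name'] = lookup['age'] * 2  # -> lookup = {'age': 15, 'name': 30}
lookup['c'] = lookup['age'] + lookup['name']  # -> lookup = {'age': 15, 'name': 30, 'c': 45}
out = lookup['c']  # -> out = 45

Answer: {'age': 15, 'name': 30, 'c': 45}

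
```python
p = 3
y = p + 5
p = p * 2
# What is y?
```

Answer: 8

Derivation:
Trace (tracking y):
p = 3  # -> p = 3
y = p + 5  # -> y = 8
p = p * 2  # -> p = 6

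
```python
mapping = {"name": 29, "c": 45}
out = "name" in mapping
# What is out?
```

Trace (tracking out):
mapping = {'name': 29, 'c': 45}  # -> mapping = {'name': 29, 'c': 45}
out = 'name' in mapping  # -> out = True

Answer: True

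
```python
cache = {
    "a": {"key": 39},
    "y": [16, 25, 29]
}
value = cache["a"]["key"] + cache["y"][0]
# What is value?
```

Trace (tracking value):
cache = {'a': {'key': 39}, 'y': [16, 25, 29]}  # -> cache = {'a': {'key': 39}, 'y': [16, 25, 29]}
value = cache['a']['key'] + cache['y'][0]  # -> value = 55

Answer: 55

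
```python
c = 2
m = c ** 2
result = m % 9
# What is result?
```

Answer: 4

Derivation:
Trace (tracking result):
c = 2  # -> c = 2
m = c ** 2  # -> m = 4
result = m % 9  # -> result = 4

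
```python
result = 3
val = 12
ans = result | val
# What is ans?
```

Answer: 15

Derivation:
Trace (tracking ans):
result = 3  # -> result = 3
val = 12  # -> val = 12
ans = result | val  # -> ans = 15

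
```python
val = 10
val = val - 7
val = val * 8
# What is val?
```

Answer: 24

Derivation:
Trace (tracking val):
val = 10  # -> val = 10
val = val - 7  # -> val = 3
val = val * 8  # -> val = 24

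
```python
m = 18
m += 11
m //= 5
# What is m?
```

Trace (tracking m):
m = 18  # -> m = 18
m += 11  # -> m = 29
m //= 5  # -> m = 5

Answer: 5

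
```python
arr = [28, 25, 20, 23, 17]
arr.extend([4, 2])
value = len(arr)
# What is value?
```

Trace (tracking value):
arr = [28, 25, 20, 23, 17]  # -> arr = [28, 25, 20, 23, 17]
arr.extend([4, 2])  # -> arr = [28, 25, 20, 23, 17, 4, 2]
value = len(arr)  # -> value = 7

Answer: 7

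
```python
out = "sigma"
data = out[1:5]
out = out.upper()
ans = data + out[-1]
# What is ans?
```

Trace (tracking ans):
out = 'sigma'  # -> out = 'sigma'
data = out[1:5]  # -> data = 'igma'
out = out.upper()  # -> out = 'SIGMA'
ans = data + out[-1]  # -> ans = 'igmaA'

Answer: 'igmaA'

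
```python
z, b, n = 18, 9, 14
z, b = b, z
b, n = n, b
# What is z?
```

Trace (tracking z):
z, b, n = (18, 9, 14)  # -> z = 18, b = 9, n = 14
z, b = (b, z)  # -> z = 9, b = 18
b, n = (n, b)  # -> b = 14, n = 18

Answer: 9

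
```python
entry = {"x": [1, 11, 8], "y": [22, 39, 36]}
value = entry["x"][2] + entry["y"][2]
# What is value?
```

Trace (tracking value):
entry = {'x': [1, 11, 8], 'y': [22, 39, 36]}  # -> entry = {'x': [1, 11, 8], 'y': [22, 39, 36]}
value = entry['x'][2] + entry['y'][2]  # -> value = 44

Answer: 44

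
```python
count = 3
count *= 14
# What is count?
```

Answer: 42

Derivation:
Trace (tracking count):
count = 3  # -> count = 3
count *= 14  # -> count = 42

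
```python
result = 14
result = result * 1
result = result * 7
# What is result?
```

Answer: 98

Derivation:
Trace (tracking result):
result = 14  # -> result = 14
result = result * 1  # -> result = 14
result = result * 7  # -> result = 98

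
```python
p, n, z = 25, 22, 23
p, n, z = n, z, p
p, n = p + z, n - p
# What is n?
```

Answer: 1

Derivation:
Trace (tracking n):
p, n, z = (25, 22, 23)  # -> p = 25, n = 22, z = 23
p, n, z = (n, z, p)  # -> p = 22, n = 23, z = 25
p, n = (p + z, n - p)  # -> p = 47, n = 1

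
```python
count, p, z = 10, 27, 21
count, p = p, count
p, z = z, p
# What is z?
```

Answer: 10

Derivation:
Trace (tracking z):
count, p, z = (10, 27, 21)  # -> count = 10, p = 27, z = 21
count, p = (p, count)  # -> count = 27, p = 10
p, z = (z, p)  # -> p = 21, z = 10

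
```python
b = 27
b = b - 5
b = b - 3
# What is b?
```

Answer: 19

Derivation:
Trace (tracking b):
b = 27  # -> b = 27
b = b - 5  # -> b = 22
b = b - 3  # -> b = 19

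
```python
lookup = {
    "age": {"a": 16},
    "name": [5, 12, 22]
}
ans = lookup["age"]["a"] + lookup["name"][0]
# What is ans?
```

Trace (tracking ans):
lookup = {'age': {'a': 16}, 'name': [5, 12, 22]}  # -> lookup = {'age': {'a': 16}, 'name': [5, 12, 22]}
ans = lookup['age']['a'] + lookup['name'][0]  # -> ans = 21

Answer: 21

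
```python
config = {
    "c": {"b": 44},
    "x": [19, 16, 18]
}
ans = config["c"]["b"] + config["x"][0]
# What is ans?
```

Answer: 63

Derivation:
Trace (tracking ans):
config = {'c': {'b': 44}, 'x': [19, 16, 18]}  # -> config = {'c': {'b': 44}, 'x': [19, 16, 18]}
ans = config['c']['b'] + config['x'][0]  # -> ans = 63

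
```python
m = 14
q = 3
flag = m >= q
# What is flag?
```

Trace (tracking flag):
m = 14  # -> m = 14
q = 3  # -> q = 3
flag = m >= q  # -> flag = True

Answer: True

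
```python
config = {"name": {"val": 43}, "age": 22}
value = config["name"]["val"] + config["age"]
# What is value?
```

Trace (tracking value):
config = {'name': {'val': 43}, 'age': 22}  # -> config = {'name': {'val': 43}, 'age': 22}
value = config['name']['val'] + config['age']  # -> value = 65

Answer: 65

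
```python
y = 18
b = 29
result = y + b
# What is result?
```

Trace (tracking result):
y = 18  # -> y = 18
b = 29  # -> b = 29
result = y + b  # -> result = 47

Answer: 47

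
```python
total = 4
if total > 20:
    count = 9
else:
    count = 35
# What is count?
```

Trace (tracking count):
total = 4  # -> total = 4
if total > 20:  # condition is False
else:
    count = 35  # -> count = 35

Answer: 35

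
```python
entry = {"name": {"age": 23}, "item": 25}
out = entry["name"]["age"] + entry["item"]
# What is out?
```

Trace (tracking out):
entry = {'name': {'age': 23}, 'item': 25}  # -> entry = {'name': {'age': 23}, 'item': 25}
out = entry['name']['age'] + entry['item']  # -> out = 48

Answer: 48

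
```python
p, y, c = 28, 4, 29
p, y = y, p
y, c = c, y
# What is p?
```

Trace (tracking p):
p, y, c = (28, 4, 29)  # -> p = 28, y = 4, c = 29
p, y = (y, p)  # -> p = 4, y = 28
y, c = (c, y)  # -> y = 29, c = 28

Answer: 4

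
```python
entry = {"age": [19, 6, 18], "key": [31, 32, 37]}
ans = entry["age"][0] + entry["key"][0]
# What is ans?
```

Answer: 50

Derivation:
Trace (tracking ans):
entry = {'age': [19, 6, 18], 'key': [31, 32, 37]}  # -> entry = {'age': [19, 6, 18], 'key': [31, 32, 37]}
ans = entry['age'][0] + entry['key'][0]  # -> ans = 50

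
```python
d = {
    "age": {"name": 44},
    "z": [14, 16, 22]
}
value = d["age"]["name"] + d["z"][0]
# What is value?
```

Answer: 58

Derivation:
Trace (tracking value):
d = {'age': {'name': 44}, 'z': [14, 16, 22]}  # -> d = {'age': {'name': 44}, 'z': [14, 16, 22]}
value = d['age']['name'] + d['z'][0]  # -> value = 58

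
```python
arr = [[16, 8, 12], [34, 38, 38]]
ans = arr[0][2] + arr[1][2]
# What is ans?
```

Answer: 50

Derivation:
Trace (tracking ans):
arr = [[16, 8, 12], [34, 38, 38]]  # -> arr = [[16, 8, 12], [34, 38, 38]]
ans = arr[0][2] + arr[1][2]  # -> ans = 50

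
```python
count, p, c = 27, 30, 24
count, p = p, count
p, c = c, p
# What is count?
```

Trace (tracking count):
count, p, c = (27, 30, 24)  # -> count = 27, p = 30, c = 24
count, p = (p, count)  # -> count = 30, p = 27
p, c = (c, p)  # -> p = 24, c = 27

Answer: 30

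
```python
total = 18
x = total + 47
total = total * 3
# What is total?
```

Answer: 54

Derivation:
Trace (tracking total):
total = 18  # -> total = 18
x = total + 47  # -> x = 65
total = total * 3  # -> total = 54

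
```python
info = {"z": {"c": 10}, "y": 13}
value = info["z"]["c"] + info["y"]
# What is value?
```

Answer: 23

Derivation:
Trace (tracking value):
info = {'z': {'c': 10}, 'y': 13}  # -> info = {'z': {'c': 10}, 'y': 13}
value = info['z']['c'] + info['y']  # -> value = 23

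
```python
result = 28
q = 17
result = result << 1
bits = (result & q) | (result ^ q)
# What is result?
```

Answer: 56

Derivation:
Trace (tracking result):
result = 28  # -> result = 28
q = 17  # -> q = 17
result = result << 1  # -> result = 56
bits = result & q | result ^ q  # -> bits = 57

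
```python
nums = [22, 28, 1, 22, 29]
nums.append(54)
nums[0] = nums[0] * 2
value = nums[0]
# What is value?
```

Answer: 44

Derivation:
Trace (tracking value):
nums = [22, 28, 1, 22, 29]  # -> nums = [22, 28, 1, 22, 29]
nums.append(54)  # -> nums = [22, 28, 1, 22, 29, 54]
nums[0] = nums[0] * 2  # -> nums = [44, 28, 1, 22, 29, 54]
value = nums[0]  # -> value = 44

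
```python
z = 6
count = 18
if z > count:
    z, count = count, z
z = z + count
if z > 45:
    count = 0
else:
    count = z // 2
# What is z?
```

Trace (tracking z):
z = 6  # -> z = 6
count = 18  # -> count = 18
if z > count:  # condition is False
z = z + count  # -> z = 24
if z > 45:  # condition is False
else:
    count = z // 2  # -> count = 12

Answer: 24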